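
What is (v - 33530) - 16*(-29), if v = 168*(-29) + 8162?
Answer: -29776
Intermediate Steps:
v = 3290 (v = -4872 + 8162 = 3290)
(v - 33530) - 16*(-29) = (3290 - 33530) - 16*(-29) = -30240 + 464 = -29776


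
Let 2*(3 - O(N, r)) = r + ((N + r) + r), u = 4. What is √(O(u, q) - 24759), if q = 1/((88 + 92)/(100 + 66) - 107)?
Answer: I*√7653355054874/17582 ≈ 157.35*I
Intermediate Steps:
q = -83/8791 (q = 1/(180/166 - 107) = 1/(180*(1/166) - 107) = 1/(90/83 - 107) = 1/(-8791/83) = -83/8791 ≈ -0.0094415)
O(N, r) = 3 - 3*r/2 - N/2 (O(N, r) = 3 - (r + ((N + r) + r))/2 = 3 - (r + (N + 2*r))/2 = 3 - (N + 3*r)/2 = 3 + (-3*r/2 - N/2) = 3 - 3*r/2 - N/2)
√(O(u, q) - 24759) = √((3 - 3/2*(-83/8791) - ½*4) - 24759) = √((3 + 249/17582 - 2) - 24759) = √(17831/17582 - 24759) = √(-435294907/17582) = I*√7653355054874/17582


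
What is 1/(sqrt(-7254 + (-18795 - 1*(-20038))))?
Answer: -I*sqrt(6011)/6011 ≈ -0.012898*I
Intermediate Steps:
1/(sqrt(-7254 + (-18795 - 1*(-20038)))) = 1/(sqrt(-7254 + (-18795 + 20038))) = 1/(sqrt(-7254 + 1243)) = 1/(sqrt(-6011)) = 1/(I*sqrt(6011)) = -I*sqrt(6011)/6011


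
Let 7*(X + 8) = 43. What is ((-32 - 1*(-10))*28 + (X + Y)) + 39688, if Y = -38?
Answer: 273225/7 ≈ 39032.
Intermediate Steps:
X = -13/7 (X = -8 + (1/7)*43 = -8 + 43/7 = -13/7 ≈ -1.8571)
((-32 - 1*(-10))*28 + (X + Y)) + 39688 = ((-32 - 1*(-10))*28 + (-13/7 - 38)) + 39688 = ((-32 + 10)*28 - 279/7) + 39688 = (-22*28 - 279/7) + 39688 = (-616 - 279/7) + 39688 = -4591/7 + 39688 = 273225/7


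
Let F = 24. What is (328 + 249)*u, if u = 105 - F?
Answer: 46737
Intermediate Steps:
u = 81 (u = 105 - 1*24 = 105 - 24 = 81)
(328 + 249)*u = (328 + 249)*81 = 577*81 = 46737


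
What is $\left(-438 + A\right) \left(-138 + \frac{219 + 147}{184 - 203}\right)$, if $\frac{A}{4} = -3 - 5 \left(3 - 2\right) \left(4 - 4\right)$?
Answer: $\frac{1344600}{19} \approx 70768.0$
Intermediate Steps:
$A = -12$ ($A = 4 \left(-3 - 5 \left(3 - 2\right) \left(4 - 4\right)\right) = 4 \left(-3 - 5 \cdot 1 \cdot 0\right) = 4 \left(-3 - 0\right) = 4 \left(-3 + 0\right) = 4 \left(-3\right) = -12$)
$\left(-438 + A\right) \left(-138 + \frac{219 + 147}{184 - 203}\right) = \left(-438 - 12\right) \left(-138 + \frac{219 + 147}{184 - 203}\right) = - 450 \left(-138 + \frac{366}{-19}\right) = - 450 \left(-138 + 366 \left(- \frac{1}{19}\right)\right) = - 450 \left(-138 - \frac{366}{19}\right) = \left(-450\right) \left(- \frac{2988}{19}\right) = \frac{1344600}{19}$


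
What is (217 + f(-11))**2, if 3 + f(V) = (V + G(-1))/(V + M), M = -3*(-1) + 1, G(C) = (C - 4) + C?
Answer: 2295225/49 ≈ 46841.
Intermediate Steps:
G(C) = -4 + 2*C (G(C) = (-4 + C) + C = -4 + 2*C)
M = 4 (M = 3 + 1 = 4)
f(V) = -3 + (-6 + V)/(4 + V) (f(V) = -3 + (V + (-4 + 2*(-1)))/(V + 4) = -3 + (V + (-4 - 2))/(4 + V) = -3 + (V - 6)/(4 + V) = -3 + (-6 + V)/(4 + V))
(217 + f(-11))**2 = (217 + 2*(-9 - 1*(-11))/(4 - 11))**2 = (217 + 2*(-9 + 11)/(-7))**2 = (217 + 2*(-1/7)*2)**2 = (217 - 4/7)**2 = (1515/7)**2 = 2295225/49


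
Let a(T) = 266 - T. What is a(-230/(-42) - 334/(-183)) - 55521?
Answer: -70791008/1281 ≈ -55262.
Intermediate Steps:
a(-230/(-42) - 334/(-183)) - 55521 = (266 - (-230/(-42) - 334/(-183))) - 55521 = (266 - (-230*(-1/42) - 334*(-1/183))) - 55521 = (266 - (115/21 + 334/183)) - 55521 = (266 - 1*9353/1281) - 55521 = (266 - 9353/1281) - 55521 = 331393/1281 - 55521 = -70791008/1281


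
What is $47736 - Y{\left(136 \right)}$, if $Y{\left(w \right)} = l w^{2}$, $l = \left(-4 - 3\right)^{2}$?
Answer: $-858568$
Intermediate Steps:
$l = 49$ ($l = \left(-7\right)^{2} = 49$)
$Y{\left(w \right)} = 49 w^{2}$
$47736 - Y{\left(136 \right)} = 47736 - 49 \cdot 136^{2} = 47736 - 49 \cdot 18496 = 47736 - 906304 = -858568$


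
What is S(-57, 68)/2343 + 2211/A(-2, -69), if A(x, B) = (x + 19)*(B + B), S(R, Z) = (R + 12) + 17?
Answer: -1748687/1832226 ≈ -0.95441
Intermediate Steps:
S(R, Z) = 29 + R (S(R, Z) = (12 + R) + 17 = 29 + R)
A(x, B) = 2*B*(19 + x) (A(x, B) = (19 + x)*(2*B) = 2*B*(19 + x))
S(-57, 68)/2343 + 2211/A(-2, -69) = (29 - 57)/2343 + 2211/((2*(-69)*(19 - 2))) = -28*1/2343 + 2211/((2*(-69)*17)) = -28/2343 + 2211/(-2346) = -28/2343 + 2211*(-1/2346) = -28/2343 - 737/782 = -1748687/1832226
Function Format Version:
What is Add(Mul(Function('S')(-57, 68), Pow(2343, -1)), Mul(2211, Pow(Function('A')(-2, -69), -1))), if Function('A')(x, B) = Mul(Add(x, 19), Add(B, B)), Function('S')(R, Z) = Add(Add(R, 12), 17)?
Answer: Rational(-1748687, 1832226) ≈ -0.95441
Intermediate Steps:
Function('S')(R, Z) = Add(29, R) (Function('S')(R, Z) = Add(Add(12, R), 17) = Add(29, R))
Function('A')(x, B) = Mul(2, B, Add(19, x)) (Function('A')(x, B) = Mul(Add(19, x), Mul(2, B)) = Mul(2, B, Add(19, x)))
Add(Mul(Function('S')(-57, 68), Pow(2343, -1)), Mul(2211, Pow(Function('A')(-2, -69), -1))) = Add(Mul(Add(29, -57), Pow(2343, -1)), Mul(2211, Pow(Mul(2, -69, Add(19, -2)), -1))) = Add(Mul(-28, Rational(1, 2343)), Mul(2211, Pow(Mul(2, -69, 17), -1))) = Add(Rational(-28, 2343), Mul(2211, Pow(-2346, -1))) = Add(Rational(-28, 2343), Mul(2211, Rational(-1, 2346))) = Add(Rational(-28, 2343), Rational(-737, 782)) = Rational(-1748687, 1832226)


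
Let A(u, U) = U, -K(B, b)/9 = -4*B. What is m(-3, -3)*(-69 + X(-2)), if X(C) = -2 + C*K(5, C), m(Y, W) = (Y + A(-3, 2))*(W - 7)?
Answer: -4310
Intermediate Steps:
K(B, b) = 36*B (K(B, b) = -(-36)*B = 36*B)
m(Y, W) = (-7 + W)*(2 + Y) (m(Y, W) = (Y + 2)*(W - 7) = (2 + Y)*(-7 + W) = (-7 + W)*(2 + Y))
X(C) = -2 + 180*C (X(C) = -2 + C*(36*5) = -2 + C*180 = -2 + 180*C)
m(-3, -3)*(-69 + X(-2)) = (-14 - 7*(-3) + 2*(-3) - 3*(-3))*(-69 + (-2 + 180*(-2))) = (-14 + 21 - 6 + 9)*(-69 + (-2 - 360)) = 10*(-69 - 362) = 10*(-431) = -4310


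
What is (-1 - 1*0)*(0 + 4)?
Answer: -4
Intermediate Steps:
(-1 - 1*0)*(0 + 4) = (-1 + 0)*4 = -1*4 = -4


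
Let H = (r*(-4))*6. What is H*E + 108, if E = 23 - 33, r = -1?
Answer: -132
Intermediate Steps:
H = 24 (H = -1*(-4)*6 = 4*6 = 24)
E = -10
H*E + 108 = 24*(-10) + 108 = -240 + 108 = -132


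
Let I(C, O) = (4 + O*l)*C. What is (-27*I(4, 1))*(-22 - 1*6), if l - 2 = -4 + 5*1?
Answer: 21168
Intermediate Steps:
l = 3 (l = 2 + (-4 + 5*1) = 2 + (-4 + 5) = 2 + 1 = 3)
I(C, O) = C*(4 + 3*O) (I(C, O) = (4 + O*3)*C = (4 + 3*O)*C = C*(4 + 3*O))
(-27*I(4, 1))*(-22 - 1*6) = (-108*(4 + 3*1))*(-22 - 1*6) = (-108*(4 + 3))*(-22 - 6) = -108*7*(-28) = -27*28*(-28) = -756*(-28) = 21168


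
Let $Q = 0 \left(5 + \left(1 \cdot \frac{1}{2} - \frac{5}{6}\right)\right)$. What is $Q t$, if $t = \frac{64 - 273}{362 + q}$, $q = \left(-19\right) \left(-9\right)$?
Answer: $0$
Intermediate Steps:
$q = 171$
$Q = 0$ ($Q = 0 \left(5 + \left(1 \cdot \frac{1}{2} - \frac{5}{6}\right)\right) = 0 \left(5 + \left(\frac{1}{2} - \frac{5}{6}\right)\right) = 0 \left(5 - \frac{1}{3}\right) = 0 \cdot \frac{14}{3} = 0$)
$t = - \frac{209}{533}$ ($t = \frac{64 - 273}{362 + 171} = - \frac{209}{533} \approx -0.39212$)
$Q t = 0 \left(- \frac{209}{533}\right) = 0$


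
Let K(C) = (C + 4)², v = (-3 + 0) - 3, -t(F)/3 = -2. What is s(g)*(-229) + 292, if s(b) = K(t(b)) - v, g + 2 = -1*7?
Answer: -23982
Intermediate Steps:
t(F) = 6 (t(F) = -3*(-2) = 6)
v = -6 (v = -3 - 3 = -6)
K(C) = (4 + C)²
g = -9 (g = -2 - 1*7 = -2 - 7 = -9)
s(b) = 106 (s(b) = (4 + 6)² - 1*(-6) = 10² + 6 = 100 + 6 = 106)
s(g)*(-229) + 292 = 106*(-229) + 292 = -24274 + 292 = -23982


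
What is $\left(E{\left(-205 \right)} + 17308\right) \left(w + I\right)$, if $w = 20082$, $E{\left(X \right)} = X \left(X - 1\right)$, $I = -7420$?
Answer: $753870156$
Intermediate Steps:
$E{\left(X \right)} = X \left(-1 + X\right)$
$\left(E{\left(-205 \right)} + 17308\right) \left(w + I\right) = \left(- 205 \left(-1 - 205\right) + 17308\right) \left(20082 - 7420\right) = \left(\left(-205\right) \left(-206\right) + 17308\right) 12662 = \left(42230 + 17308\right) 12662 = 59538 \cdot 12662 = 753870156$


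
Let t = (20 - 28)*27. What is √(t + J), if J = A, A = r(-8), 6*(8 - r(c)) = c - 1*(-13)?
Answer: I*√7518/6 ≈ 14.451*I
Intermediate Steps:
r(c) = 35/6 - c/6 (r(c) = 8 - (c - 1*(-13))/6 = 8 - (c + 13)/6 = 8 - (13 + c)/6 = 8 + (-13/6 - c/6) = 35/6 - c/6)
A = 43/6 (A = 35/6 - ⅙*(-8) = 35/6 + 4/3 = 43/6 ≈ 7.1667)
t = -216 (t = -8*27 = -216)
J = 43/6 ≈ 7.1667
√(t + J) = √(-216 + 43/6) = √(-1253/6) = I*√7518/6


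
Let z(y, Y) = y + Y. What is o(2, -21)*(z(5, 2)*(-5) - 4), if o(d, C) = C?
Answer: 819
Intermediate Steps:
z(y, Y) = Y + y
o(2, -21)*(z(5, 2)*(-5) - 4) = -21*((2 + 5)*(-5) - 4) = -21*(7*(-5) - 4) = -21*(-35 - 4) = -21*(-39) = 819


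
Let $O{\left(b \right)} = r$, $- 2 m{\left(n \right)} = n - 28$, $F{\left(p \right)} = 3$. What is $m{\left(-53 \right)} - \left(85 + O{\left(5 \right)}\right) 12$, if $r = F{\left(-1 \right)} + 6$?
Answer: $- \frac{2175}{2} \approx -1087.5$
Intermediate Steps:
$m{\left(n \right)} = 14 - \frac{n}{2}$ ($m{\left(n \right)} = - \frac{n - 28}{2} = - \frac{-28 + n}{2} = 14 - \frac{n}{2}$)
$r = 9$ ($r = 3 + 6 = 9$)
$O{\left(b \right)} = 9$
$m{\left(-53 \right)} - \left(85 + O{\left(5 \right)}\right) 12 = \left(14 - - \frac{53}{2}\right) - \left(85 + 9\right) 12 = \left(14 + \frac{53}{2}\right) - 94 \cdot 12 = \frac{81}{2} - 1128 = - \frac{2175}{2}$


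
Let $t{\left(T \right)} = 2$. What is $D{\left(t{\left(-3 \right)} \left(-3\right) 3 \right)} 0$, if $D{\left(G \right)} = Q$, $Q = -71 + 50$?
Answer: $0$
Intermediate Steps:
$Q = -21$
$D{\left(G \right)} = -21$
$D{\left(t{\left(-3 \right)} \left(-3\right) 3 \right)} 0 = \left(-21\right) 0 = 0$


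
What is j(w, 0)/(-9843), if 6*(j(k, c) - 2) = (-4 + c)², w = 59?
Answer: -14/29529 ≈ -0.00047411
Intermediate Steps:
j(k, c) = 2 + (-4 + c)²/6
j(w, 0)/(-9843) = (2 + (-4 + 0)²/6)/(-9843) = (2 + (⅙)*(-4)²)*(-1/9843) = (2 + (⅙)*16)*(-1/9843) = (2 + 8/3)*(-1/9843) = (14/3)*(-1/9843) = -14/29529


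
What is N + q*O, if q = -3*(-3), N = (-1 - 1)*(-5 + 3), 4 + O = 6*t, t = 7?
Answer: 346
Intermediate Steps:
O = 38 (O = -4 + 6*7 = -4 + 42 = 38)
N = 4 (N = -2*(-2) = 4)
q = 9
N + q*O = 4 + 9*38 = 4 + 342 = 346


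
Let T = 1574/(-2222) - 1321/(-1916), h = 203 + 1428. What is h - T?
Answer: 3471910817/2128676 ≈ 1631.0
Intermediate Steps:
h = 1631
T = -40261/2128676 (T = 1574*(-1/2222) - 1321*(-1/1916) = -787/1111 + 1321/1916 = -40261/2128676 ≈ -0.018914)
h - T = 1631 - 1*(-40261/2128676) = 1631 + 40261/2128676 = 3471910817/2128676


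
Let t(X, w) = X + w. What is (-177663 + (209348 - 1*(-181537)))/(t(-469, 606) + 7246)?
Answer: 71074/2461 ≈ 28.880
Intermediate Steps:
(-177663 + (209348 - 1*(-181537)))/(t(-469, 606) + 7246) = (-177663 + (209348 - 1*(-181537)))/((-469 + 606) + 7246) = (-177663 + (209348 + 181537))/(137 + 7246) = (-177663 + 390885)/7383 = 213222*(1/7383) = 71074/2461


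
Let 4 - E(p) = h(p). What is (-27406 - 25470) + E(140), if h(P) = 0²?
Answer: -52872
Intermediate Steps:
h(P) = 0
E(p) = 4 (E(p) = 4 - 1*0 = 4 + 0 = 4)
(-27406 - 25470) + E(140) = (-27406 - 25470) + 4 = -52876 + 4 = -52872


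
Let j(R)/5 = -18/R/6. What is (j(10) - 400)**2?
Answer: 644809/4 ≈ 1.6120e+5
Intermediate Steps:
j(R) = -15/R (j(R) = 5*(-18/R/6) = 5*(-18/R*(1/6)) = 5*(-3/R) = -15/R)
(j(10) - 400)**2 = (-15/10 - 400)**2 = (-15*1/10 - 400)**2 = (-3/2 - 400)**2 = (-803/2)**2 = 644809/4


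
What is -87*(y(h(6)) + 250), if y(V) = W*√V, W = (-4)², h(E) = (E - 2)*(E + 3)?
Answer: -30102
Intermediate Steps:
h(E) = (-2 + E)*(3 + E)
W = 16
y(V) = 16*√V
-87*(y(h(6)) + 250) = -87*(16*√(-6 + 6 + 6²) + 250) = -87*(16*√(-6 + 6 + 36) + 250) = -87*(16*√36 + 250) = -87*(16*6 + 250) = -87*(96 + 250) = -87*346 = -30102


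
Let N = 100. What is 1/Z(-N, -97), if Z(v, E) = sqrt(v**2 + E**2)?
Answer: sqrt(19409)/19409 ≈ 0.0071779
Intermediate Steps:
Z(v, E) = sqrt(E**2 + v**2)
1/Z(-N, -97) = 1/(sqrt((-97)**2 + (-1*100)**2)) = 1/(sqrt(9409 + (-100)**2)) = 1/(sqrt(9409 + 10000)) = 1/(sqrt(19409)) = sqrt(19409)/19409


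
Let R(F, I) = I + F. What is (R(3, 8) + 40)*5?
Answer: 255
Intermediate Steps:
R(F, I) = F + I
(R(3, 8) + 40)*5 = ((3 + 8) + 40)*5 = (11 + 40)*5 = 51*5 = 255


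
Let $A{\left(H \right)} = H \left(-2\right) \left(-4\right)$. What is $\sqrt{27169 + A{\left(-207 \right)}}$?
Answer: $\sqrt{25513} \approx 159.73$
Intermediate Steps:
$A{\left(H \right)} = 8 H$ ($A{\left(H \right)} = - 2 H \left(-4\right) = 8 H$)
$\sqrt{27169 + A{\left(-207 \right)}} = \sqrt{27169 + 8 \left(-207\right)} = \sqrt{27169 - 1656} = \sqrt{25513}$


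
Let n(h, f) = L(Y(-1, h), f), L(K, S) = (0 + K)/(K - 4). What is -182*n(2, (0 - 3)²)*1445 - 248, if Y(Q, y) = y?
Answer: 262742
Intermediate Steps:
L(K, S) = K/(-4 + K)
n(h, f) = h/(-4 + h)
-182*n(2, (0 - 3)²)*1445 - 248 = -364/(-4 + 2)*1445 - 248 = -364/(-2)*1445 - 248 = -364*(-1)/2*1445 - 248 = -182*(-1)*1445 - 248 = 182*1445 - 248 = 262990 - 248 = 262742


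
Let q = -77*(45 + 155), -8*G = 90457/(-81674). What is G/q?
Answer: -90457/10062236800 ≈ -8.9898e-6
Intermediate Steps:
G = 90457/653392 (G = -90457/(8*(-81674)) = -90457*(-1)/(8*81674) = -1/8*(-90457/81674) = 90457/653392 ≈ 0.13844)
q = -15400 (q = -77*200 = -15400)
G/q = (90457/653392)/(-15400) = (90457/653392)*(-1/15400) = -90457/10062236800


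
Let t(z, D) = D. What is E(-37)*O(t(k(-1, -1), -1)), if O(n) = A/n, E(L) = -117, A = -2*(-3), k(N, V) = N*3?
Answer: 702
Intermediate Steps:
k(N, V) = 3*N
A = 6
O(n) = 6/n
E(-37)*O(t(k(-1, -1), -1)) = -702/(-1) = -702*(-1) = -117*(-6) = 702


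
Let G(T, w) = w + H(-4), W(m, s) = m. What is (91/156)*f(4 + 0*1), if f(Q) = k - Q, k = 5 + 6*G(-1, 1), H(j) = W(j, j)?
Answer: -119/12 ≈ -9.9167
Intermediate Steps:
H(j) = j
G(T, w) = -4 + w (G(T, w) = w - 4 = -4 + w)
k = -13 (k = 5 + 6*(-4 + 1) = 5 + 6*(-3) = 5 - 18 = -13)
f(Q) = -13 - Q
(91/156)*f(4 + 0*1) = (91/156)*(-13 - (4 + 0*1)) = (91*(1/156))*(-13 - (4 + 0)) = 7*(-13 - 1*4)/12 = 7*(-13 - 4)/12 = (7/12)*(-17) = -119/12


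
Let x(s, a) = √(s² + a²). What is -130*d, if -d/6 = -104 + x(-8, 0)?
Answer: -74880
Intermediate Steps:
x(s, a) = √(a² + s²)
d = 576 (d = -6*(-104 + √(0² + (-8)²)) = -6*(-104 + √(0 + 64)) = -6*(-104 + √64) = -6*(-104 + 8) = -6*(-96) = 576)
-130*d = -130*576 = -74880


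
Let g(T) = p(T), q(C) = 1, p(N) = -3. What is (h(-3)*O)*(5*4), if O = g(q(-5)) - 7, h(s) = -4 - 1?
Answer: 1000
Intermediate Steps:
h(s) = -5
g(T) = -3
O = -10 (O = -3 - 7 = -10)
(h(-3)*O)*(5*4) = (-5*(-10))*(5*4) = 50*20 = 1000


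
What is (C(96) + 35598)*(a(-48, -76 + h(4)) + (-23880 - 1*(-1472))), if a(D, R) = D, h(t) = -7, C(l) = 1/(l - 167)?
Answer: -56756574392/71 ≈ -7.9939e+8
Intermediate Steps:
C(l) = 1/(-167 + l)
(C(96) + 35598)*(a(-48, -76 + h(4)) + (-23880 - 1*(-1472))) = (1/(-167 + 96) + 35598)*(-48 + (-23880 - 1*(-1472))) = (1/(-71) + 35598)*(-48 + (-23880 + 1472)) = (-1/71 + 35598)*(-48 - 22408) = (2527457/71)*(-22456) = -56756574392/71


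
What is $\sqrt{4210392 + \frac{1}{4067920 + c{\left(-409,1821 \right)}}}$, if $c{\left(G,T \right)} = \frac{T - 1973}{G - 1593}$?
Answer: $\frac{\sqrt{17453218213597917745245567}}{2035993998} \approx 2051.9$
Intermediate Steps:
$c{\left(G,T \right)} = \frac{-1973 + T}{-1593 + G}$
$\sqrt{4210392 + \frac{1}{4067920 + c{\left(-409,1821 \right)}}} = \sqrt{4210392 + \frac{1}{4067920 + \frac{-1973 + 1821}{-1593 - 409}}} = \sqrt{4210392 + \frac{1}{4067920 + \frac{1}{-2002} \left(-152\right)}} = \sqrt{4210392 + \frac{1}{4067920 - - \frac{76}{1001}}} = \sqrt{4210392 + \frac{1}{4067920 + \frac{76}{1001}}} = \sqrt{4210392 + \frac{1}{\frac{4071987996}{1001}}} = \sqrt{4210392 + \frac{1001}{4071987996}} = \sqrt{\frac{17144665682455433}{4071987996}} = \frac{\sqrt{17453218213597917745245567}}{2035993998}$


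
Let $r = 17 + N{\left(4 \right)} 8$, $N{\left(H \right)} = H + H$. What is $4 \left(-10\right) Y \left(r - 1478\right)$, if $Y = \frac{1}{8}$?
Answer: $6985$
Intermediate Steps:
$N{\left(H \right)} = 2 H$
$Y = \frac{1}{8} \approx 0.125$
$r = 81$ ($r = 17 + 2 \cdot 4 \cdot 8 = 17 + 8 \cdot 8 = 17 + 64 = 81$)
$4 \left(-10\right) Y \left(r - 1478\right) = 4 \left(-10\right) \frac{1}{8} \left(81 - 1478\right) = \left(-40\right) \frac{1}{8} \left(-1397\right) = \left(-5\right) \left(-1397\right) = 6985$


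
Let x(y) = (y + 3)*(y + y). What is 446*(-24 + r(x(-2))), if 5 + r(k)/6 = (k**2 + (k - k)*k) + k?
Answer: 8028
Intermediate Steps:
x(y) = 2*y*(3 + y) (x(y) = (3 + y)*(2*y) = 2*y*(3 + y))
r(k) = -30 + 6*k + 6*k**2 (r(k) = -30 + 6*((k**2 + (k - k)*k) + k) = -30 + 6*((k**2 + 0*k) + k) = -30 + 6*((k**2 + 0) + k) = -30 + 6*(k**2 + k) = -30 + 6*(k + k**2) = -30 + (6*k + 6*k**2) = -30 + 6*k + 6*k**2)
446*(-24 + r(x(-2))) = 446*(-24 + (-30 + 6*(2*(-2)*(3 - 2)) + 6*(2*(-2)*(3 - 2))**2)) = 446*(-24 + (-30 + 6*(2*(-2)*1) + 6*(2*(-2)*1)**2)) = 446*(-24 + (-30 + 6*(-4) + 6*(-4)**2)) = 446*(-24 + (-30 - 24 + 6*16)) = 446*(-24 + (-30 - 24 + 96)) = 446*(-24 + 42) = 446*18 = 8028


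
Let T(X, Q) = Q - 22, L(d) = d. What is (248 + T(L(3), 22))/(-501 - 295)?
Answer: -62/199 ≈ -0.31156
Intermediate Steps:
T(X, Q) = -22 + Q
(248 + T(L(3), 22))/(-501 - 295) = (248 + (-22 + 22))/(-501 - 295) = (248 + 0)/(-796) = 248*(-1/796) = -62/199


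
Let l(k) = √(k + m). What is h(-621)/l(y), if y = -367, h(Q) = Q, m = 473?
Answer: -621*√106/106 ≈ -60.317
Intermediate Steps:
l(k) = √(473 + k) (l(k) = √(k + 473) = √(473 + k))
h(-621)/l(y) = -621/√(473 - 367) = -621*√106/106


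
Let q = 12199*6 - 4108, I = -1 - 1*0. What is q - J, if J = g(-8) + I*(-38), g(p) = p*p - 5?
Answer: 68989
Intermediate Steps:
g(p) = -5 + p² (g(p) = p² - 5 = -5 + p²)
I = -1 (I = -1 + 0 = -1)
J = 97 (J = (-5 + (-8)²) - 1*(-38) = (-5 + 64) + 38 = 59 + 38 = 97)
q = 69086 (q = 73194 - 4108 = 69086)
q - J = 69086 - 1*97 = 69086 - 97 = 68989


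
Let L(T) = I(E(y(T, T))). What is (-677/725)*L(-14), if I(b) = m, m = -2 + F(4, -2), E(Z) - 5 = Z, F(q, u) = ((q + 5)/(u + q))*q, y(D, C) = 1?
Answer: -10832/725 ≈ -14.941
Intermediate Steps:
F(q, u) = q*(5 + q)/(q + u) (F(q, u) = ((5 + q)/(q + u))*q = q*(5 + q)/(q + u))
E(Z) = 5 + Z
m = 16 (m = -2 + 4*(5 + 4)/(4 - 2) = -2 + 4*9/2 = -2 + 4*(½)*9 = -2 + 18 = 16)
I(b) = 16
L(T) = 16
(-677/725)*L(-14) = -677/725*16 = -10832/725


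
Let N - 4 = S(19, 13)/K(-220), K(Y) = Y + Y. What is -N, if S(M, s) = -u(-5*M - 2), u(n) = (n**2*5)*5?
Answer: -47397/88 ≈ -538.60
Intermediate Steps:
K(Y) = 2*Y
u(n) = 25*n**2 (u(n) = (5*n**2)*5 = 25*n**2)
S(M, s) = -25*(-2 - 5*M)**2 (S(M, s) = -25*(-5*M - 2)**2 = -25*(-2 - 5*M)**2)
N = 47397/88 (N = 4 + (-25*(2 + 5*19)**2)/((2*(-220))) = 4 - 25*(2 + 95)**2/(-440) = 4 - 25*97**2*(-1/440) = 4 - 25*9409*(-1/440) = 4 - 235225*(-1/440) = 4 + 47045/88 = 47397/88 ≈ 538.60)
-N = -1*47397/88 = -47397/88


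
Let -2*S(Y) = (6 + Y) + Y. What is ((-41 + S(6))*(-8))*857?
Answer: 342800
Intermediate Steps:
S(Y) = -3 - Y (S(Y) = -((6 + Y) + Y)/2 = -(6 + 2*Y)/2 = -3 - Y)
((-41 + S(6))*(-8))*857 = ((-41 + (-3 - 1*6))*(-8))*857 = ((-41 + (-3 - 6))*(-8))*857 = ((-41 - 9)*(-8))*857 = -50*(-8)*857 = 400*857 = 342800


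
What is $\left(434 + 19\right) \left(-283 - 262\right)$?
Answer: $-246885$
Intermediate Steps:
$\left(434 + 19\right) \left(-283 - 262\right) = 453 \left(-545\right) = -246885$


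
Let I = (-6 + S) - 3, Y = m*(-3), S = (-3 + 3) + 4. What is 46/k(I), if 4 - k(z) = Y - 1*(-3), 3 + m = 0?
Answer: -23/4 ≈ -5.7500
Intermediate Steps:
S = 4 (S = 0 + 4 = 4)
m = -3 (m = -3 + 0 = -3)
Y = 9 (Y = -3*(-3) = 9)
I = -5 (I = (-6 + 4) - 3 = -2 - 3 = -5)
k(z) = -8 (k(z) = 4 - (9 - 1*(-3)) = 4 - (9 + 3) = 4 - 1*12 = 4 - 12 = -8)
46/k(I) = 46/(-8) = 46*(-⅛) = -23/4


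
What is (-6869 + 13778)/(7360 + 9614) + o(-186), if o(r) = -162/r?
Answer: 224159/175398 ≈ 1.2780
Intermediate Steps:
(-6869 + 13778)/(7360 + 9614) + o(-186) = (-6869 + 13778)/(7360 + 9614) - 162/(-186) = 6909/16974 - 162*(-1/186) = 6909*(1/16974) + 27/31 = 2303/5658 + 27/31 = 224159/175398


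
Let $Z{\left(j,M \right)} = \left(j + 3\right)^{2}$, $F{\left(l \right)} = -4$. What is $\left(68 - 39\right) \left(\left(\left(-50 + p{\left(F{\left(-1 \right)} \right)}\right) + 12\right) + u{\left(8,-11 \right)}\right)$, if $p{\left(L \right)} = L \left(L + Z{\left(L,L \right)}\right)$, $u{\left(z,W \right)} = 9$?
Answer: $-493$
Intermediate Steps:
$Z{\left(j,M \right)} = \left(3 + j\right)^{2}$
$p{\left(L \right)} = L \left(L + \left(3 + L\right)^{2}\right)$
$\left(68 - 39\right) \left(\left(\left(-50 + p{\left(F{\left(-1 \right)} \right)}\right) + 12\right) + u{\left(8,-11 \right)}\right) = \left(68 - 39\right) \left(\left(\left(-50 - 4 \left(-4 + \left(3 - 4\right)^{2}\right)\right) + 12\right) + 9\right) = 29 \left(\left(\left(-50 - 4 \left(-4 + \left(-1\right)^{2}\right)\right) + 12\right) + 9\right) = 29 \left(\left(\left(-50 - 4 \left(-4 + 1\right)\right) + 12\right) + 9\right) = 29 \left(\left(\left(-50 - -12\right) + 12\right) + 9\right) = 29 \left(\left(\left(-50 + 12\right) + 12\right) + 9\right) = 29 \left(\left(-38 + 12\right) + 9\right) = 29 \left(-26 + 9\right) = 29 \left(-17\right) = -493$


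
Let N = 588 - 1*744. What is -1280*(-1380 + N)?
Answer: 1966080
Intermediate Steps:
N = -156 (N = 588 - 744 = -156)
-1280*(-1380 + N) = -1280*(-1380 - 156) = -1280*(-1536) = 1966080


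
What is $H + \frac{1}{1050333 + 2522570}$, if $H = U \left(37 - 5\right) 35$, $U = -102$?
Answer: $- \frac{408168438719}{3572903} \approx -1.1424 \cdot 10^{5}$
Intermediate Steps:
$H = -114240$ ($H = - 102 \left(37 - 5\right) 35 = \left(-102\right) 32 \cdot 35 = \left(-3264\right) 35 = -114240$)
$H + \frac{1}{1050333 + 2522570} = -114240 + \frac{1}{1050333 + 2522570} = -114240 + \frac{1}{3572903} = - \frac{408168438719}{3572903}$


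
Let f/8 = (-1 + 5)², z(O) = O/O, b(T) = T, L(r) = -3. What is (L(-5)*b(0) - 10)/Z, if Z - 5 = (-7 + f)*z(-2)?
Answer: -5/63 ≈ -0.079365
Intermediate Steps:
z(O) = 1
f = 128 (f = 8*(-1 + 5)² = 8*4² = 8*16 = 128)
Z = 126 (Z = 5 + (-7 + 128)*1 = 5 + 121*1 = 5 + 121 = 126)
(L(-5)*b(0) - 10)/Z = (-3*0 - 10)/126 = (0 - 10)*(1/126) = -10*1/126 = -5/63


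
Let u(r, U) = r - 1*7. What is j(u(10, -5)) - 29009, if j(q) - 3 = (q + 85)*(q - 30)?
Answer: -31382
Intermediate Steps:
u(r, U) = -7 + r (u(r, U) = r - 7 = -7 + r)
j(q) = 3 + (-30 + q)*(85 + q) (j(q) = 3 + (q + 85)*(q - 30) = 3 + (85 + q)*(-30 + q) = 3 + (-30 + q)*(85 + q))
j(u(10, -5)) - 29009 = (-2547 + (-7 + 10)² + 55*(-7 + 10)) - 29009 = (-2547 + 3² + 55*3) - 29009 = (-2547 + 9 + 165) - 29009 = -2373 - 29009 = -31382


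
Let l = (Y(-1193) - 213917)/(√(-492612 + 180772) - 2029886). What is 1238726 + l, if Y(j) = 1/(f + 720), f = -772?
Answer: 14745158936641239699/11903486067304 + 1235965*I*√19490/5951743033652 ≈ 1.2387e+6 + 2.8991e-5*I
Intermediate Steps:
Y(j) = -1/52 (Y(j) = 1/(-772 + 720) = 1/(-52) = -1/52)
l = -11123685/(52*(-2029886 + 4*I*√19490)) (l = (-1/52 - 213917)/(√(-492612 + 180772) - 2029886) = -11123685/(52*(√(-311840) - 2029886)) = -11123685/(52*(4*I*√19490 - 2029886)) = -11123685/(52*(-2029886 + 4*I*√19490)) ≈ 0.10538 + 2.8991e-5*I)
1238726 + l = 1238726 + (1254434024995/11903486067304 + 1235965*I*√19490/5951743033652) = 14745158936641239699/11903486067304 + 1235965*I*√19490/5951743033652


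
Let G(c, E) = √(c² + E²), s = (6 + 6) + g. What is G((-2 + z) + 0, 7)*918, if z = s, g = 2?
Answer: 918*√193 ≈ 12753.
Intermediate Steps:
s = 14 (s = (6 + 6) + 2 = 12 + 2 = 14)
z = 14
G(c, E) = √(E² + c²)
G((-2 + z) + 0, 7)*918 = √(7² + ((-2 + 14) + 0)²)*918 = √(49 + (12 + 0)²)*918 = √(49 + 12²)*918 = √(49 + 144)*918 = √193*918 = 918*√193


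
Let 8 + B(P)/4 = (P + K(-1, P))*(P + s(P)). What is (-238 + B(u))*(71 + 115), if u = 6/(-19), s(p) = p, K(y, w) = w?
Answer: -18022284/361 ≈ -49923.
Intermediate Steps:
u = -6/19 (u = 6*(-1/19) = -6/19 ≈ -0.31579)
B(P) = -32 + 16*P**2 (B(P) = -32 + 4*((P + P)*(P + P)) = -32 + 4*((2*P)*(2*P)) = -32 + 4*(4*P**2) = -32 + 16*P**2)
(-238 + B(u))*(71 + 115) = (-238 + (-32 + 16*(-6/19)**2))*(71 + 115) = (-238 + (-32 + 16*(36/361)))*186 = (-238 + (-32 + 576/361))*186 = (-238 - 10976/361)*186 = -96894/361*186 = -18022284/361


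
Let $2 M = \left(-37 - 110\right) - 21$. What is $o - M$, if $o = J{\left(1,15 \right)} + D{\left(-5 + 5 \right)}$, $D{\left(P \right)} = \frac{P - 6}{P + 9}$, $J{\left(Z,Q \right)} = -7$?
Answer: $\frac{229}{3} \approx 76.333$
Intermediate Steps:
$M = -84$ ($M = \frac{\left(-37 - 110\right) - 21}{2} = \frac{-147 - 21}{2} = \frac{1}{2} \left(-168\right) = -84$)
$D{\left(P \right)} = \frac{-6 + P}{9 + P}$
$o = - \frac{23}{3}$ ($o = -7 + \frac{-6 + \left(-5 + 5\right)}{9 + \left(-5 + 5\right)} = -7 + \frac{-6 + 0}{9 + 0} = -7 + \frac{1}{9} \left(-6\right) = -7 - \frac{2}{3} = - \frac{23}{3} \approx -7.6667$)
$o - M = - \frac{23}{3} - -84 = - \frac{23}{3} + 84 = \frac{229}{3}$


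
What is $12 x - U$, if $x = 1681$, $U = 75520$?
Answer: $-55348$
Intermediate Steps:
$12 x - U = 12 \cdot 1681 - 75520 = 20172 - 75520 = -55348$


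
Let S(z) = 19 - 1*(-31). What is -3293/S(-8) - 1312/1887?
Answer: -6279491/94350 ≈ -66.555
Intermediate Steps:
S(z) = 50 (S(z) = 19 + 31 = 50)
-3293/S(-8) - 1312/1887 = -3293/50 - 1312/1887 = -6279491/94350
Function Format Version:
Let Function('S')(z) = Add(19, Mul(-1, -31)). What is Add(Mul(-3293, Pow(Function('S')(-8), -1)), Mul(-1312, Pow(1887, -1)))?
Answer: Rational(-6279491, 94350) ≈ -66.555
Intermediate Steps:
Function('S')(z) = 50 (Function('S')(z) = Add(19, 31) = 50)
Add(Mul(-3293, Pow(Function('S')(-8), -1)), Mul(-1312, Pow(1887, -1))) = Add(Mul(-3293, Pow(50, -1)), Mul(-1312, Pow(1887, -1))) = Add(Mul(-3293, Rational(1, 50)), Mul(-1312, Rational(1, 1887))) = Add(Rational(-3293, 50), Rational(-1312, 1887)) = Rational(-6279491, 94350)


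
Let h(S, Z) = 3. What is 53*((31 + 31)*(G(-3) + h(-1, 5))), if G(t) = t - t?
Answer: 9858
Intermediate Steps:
G(t) = 0
53*((31 + 31)*(G(-3) + h(-1, 5))) = 53*((31 + 31)*(0 + 3)) = 53*(62*3) = 53*186 = 9858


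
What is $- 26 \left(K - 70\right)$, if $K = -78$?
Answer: $3848$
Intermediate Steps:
$- 26 \left(K - 70\right) = - 26 \left(-78 - 70\right) = \left(-26\right) \left(-148\right) = 3848$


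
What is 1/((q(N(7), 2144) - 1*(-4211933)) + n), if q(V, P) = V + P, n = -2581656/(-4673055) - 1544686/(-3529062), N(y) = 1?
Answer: 2748583470735/11582747856725794397 ≈ 2.3730e-7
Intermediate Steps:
n = 2721537787067/2748583470735 (n = -2581656*(-1/4673055) - 1544686*(-1/3529062) = 860552/1557685 + 772343/1764531 = 2721537787067/2748583470735 ≈ 0.99016)
q(V, P) = P + V
1/((q(N(7), 2144) - 1*(-4211933)) + n) = 1/(((2144 + 1) - 1*(-4211933)) + 2721537787067/2748583470735) = 1/((2145 + 4211933) + 2721537787067/2748583470735) = 1/(4214078 + 2721537787067/2748583470735) = 1/(11582747856725794397/2748583470735) = 2748583470735/11582747856725794397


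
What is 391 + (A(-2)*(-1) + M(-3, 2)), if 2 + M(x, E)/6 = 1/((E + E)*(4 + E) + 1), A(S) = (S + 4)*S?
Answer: 9581/25 ≈ 383.24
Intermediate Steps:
A(S) = S*(4 + S) (A(S) = (4 + S)*S = S*(4 + S))
M(x, E) = -12 + 6/(1 + 2*E*(4 + E)) (M(x, E) = -12 + 6/((E + E)*(4 + E) + 1) = -12 + 6/((2*E)*(4 + E) + 1) = -12 + 6/(2*E*(4 + E) + 1) = -12 + 6/(1 + 2*E*(4 + E)))
391 + (A(-2)*(-1) + M(-3, 2)) = 391 + (-2*(4 - 2)*(-1) + 6*(-1 - 16*2 - 4*2**2)/(1 + 2*2**2 + 8*2)) = 391 + (-2*2*(-1) + 6*(-1 - 32 - 4*4)/(1 + 2*4 + 16)) = 391 + (-4*(-1) + 6*(-1 - 32 - 16)/(1 + 8 + 16)) = 391 + (4 + 6*(-49)/25) = 391 + (4 + 6*(1/25)*(-49)) = 391 + (4 - 294/25) = 391 - 194/25 = 9581/25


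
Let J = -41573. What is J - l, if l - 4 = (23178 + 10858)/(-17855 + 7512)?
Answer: -429996875/10343 ≈ -41574.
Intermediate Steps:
l = 7336/10343 (l = 4 + (23178 + 10858)/(-17855 + 7512) = 4 + 34036/(-10343) = 4 + 34036*(-1/10343) = 4 - 34036/10343 = 7336/10343 ≈ 0.70927)
J - l = -41573 - 1*7336/10343 = -41573 - 7336/10343 = -429996875/10343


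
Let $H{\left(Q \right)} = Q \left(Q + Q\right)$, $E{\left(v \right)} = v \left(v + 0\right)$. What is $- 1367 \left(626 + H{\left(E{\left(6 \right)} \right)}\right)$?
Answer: $-4399006$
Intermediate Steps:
$E{\left(v \right)} = v^{2}$ ($E{\left(v \right)} = v v = v^{2}$)
$H{\left(Q \right)} = 2 Q^{2}$ ($H{\left(Q \right)} = Q 2 Q = 2 Q^{2}$)
$- 1367 \left(626 + H{\left(E{\left(6 \right)} \right)}\right) = - 1367 \left(626 + 2 \left(6^{2}\right)^{2}\right) = - 1367 \left(626 + 2 \cdot 36^{2}\right) = - 1367 \left(626 + 2 \cdot 1296\right) = - 1367 \left(626 + 2592\right) = \left(-1367\right) 3218 = -4399006$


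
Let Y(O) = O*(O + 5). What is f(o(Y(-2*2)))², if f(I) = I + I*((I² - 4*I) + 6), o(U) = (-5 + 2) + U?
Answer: 345744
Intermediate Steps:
Y(O) = O*(5 + O)
o(U) = -3 + U
f(I) = I + I*(6 + I² - 4*I)
f(o(Y(-2*2)))² = ((-3 + (-2*2)*(5 - 2*2))*(7 + (-3 + (-2*2)*(5 - 2*2))² - 4*(-3 + (-2*2)*(5 - 2*2))))² = ((-3 - 4*(5 - 4))*(7 + (-3 - 4*(5 - 4))² - 4*(-3 - 4*(5 - 4))))² = ((-3 - 4*1)*(7 + (-3 - 4*1)² - 4*(-3 - 4*1)))² = ((-3 - 4)*(7 + (-3 - 4)² - 4*(-3 - 4)))² = (-7*(7 + (-7)² - 4*(-7)))² = (-7*(7 + 49 + 28))² = (-7*84)² = (-588)² = 345744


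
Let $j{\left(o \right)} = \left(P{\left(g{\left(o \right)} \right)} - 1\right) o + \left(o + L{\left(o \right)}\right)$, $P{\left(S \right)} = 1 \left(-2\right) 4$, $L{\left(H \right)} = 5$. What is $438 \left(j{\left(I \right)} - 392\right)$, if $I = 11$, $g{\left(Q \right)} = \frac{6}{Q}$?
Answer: $-208050$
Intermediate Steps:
$P{\left(S \right)} = -8$ ($P{\left(S \right)} = \left(-2\right) 4 = -8$)
$j{\left(o \right)} = 5 - 8 o$ ($j{\left(o \right)} = \left(-8 - 1\right) o + \left(o + 5\right) = - 9 o + \left(5 + o\right) = 5 - 8 o$)
$438 \left(j{\left(I \right)} - 392\right) = 438 \left(\left(5 - 88\right) - 392\right) = 438 \left(-83 - 392\right) = 438 \left(-475\right) = -208050$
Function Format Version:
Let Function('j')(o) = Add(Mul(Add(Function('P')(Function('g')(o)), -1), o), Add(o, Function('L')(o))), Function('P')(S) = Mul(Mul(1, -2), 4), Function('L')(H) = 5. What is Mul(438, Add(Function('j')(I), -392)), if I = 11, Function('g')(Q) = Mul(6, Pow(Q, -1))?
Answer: -208050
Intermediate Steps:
Function('P')(S) = -8 (Function('P')(S) = Mul(-2, 4) = -8)
Function('j')(o) = Add(5, Mul(-8, o)) (Function('j')(o) = Add(Mul(Add(-8, -1), o), Add(o, 5)) = Add(Mul(-9, o), Add(5, o)) = Add(5, Mul(-8, o)))
Mul(438, Add(Function('j')(I), -392)) = Mul(438, Add(Add(5, Mul(-8, 11)), -392)) = Mul(438, Add(Add(5, -88), -392)) = Mul(438, Add(-83, -392)) = Mul(438, -475) = -208050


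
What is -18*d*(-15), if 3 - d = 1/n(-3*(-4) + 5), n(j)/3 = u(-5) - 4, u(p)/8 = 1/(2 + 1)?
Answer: 1755/2 ≈ 877.50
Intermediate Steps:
u(p) = 8/3 (u(p) = 8/(2 + 1) = 8/3)
n(j) = -4 (n(j) = 3*(8/3 - 4) = 3*(-4/3) = -4)
d = 13/4 (d = 3 - 1/(-4) = 3 - 1*(-1/4) = 3 + 1/4 = 13/4 ≈ 3.2500)
-18*d*(-15) = -18*13/4*(-15) = -117/2*(-15) = 1755/2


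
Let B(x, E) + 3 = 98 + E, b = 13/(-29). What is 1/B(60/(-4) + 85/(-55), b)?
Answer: 29/2742 ≈ 0.010576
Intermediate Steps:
b = -13/29 (b = 13*(-1/29) = -13/29 ≈ -0.44828)
B(x, E) = 95 + E (B(x, E) = -3 + (98 + E) = 95 + E)
1/B(60/(-4) + 85/(-55), b) = 1/(95 - 13/29) = 1/(2742/29) = 29/2742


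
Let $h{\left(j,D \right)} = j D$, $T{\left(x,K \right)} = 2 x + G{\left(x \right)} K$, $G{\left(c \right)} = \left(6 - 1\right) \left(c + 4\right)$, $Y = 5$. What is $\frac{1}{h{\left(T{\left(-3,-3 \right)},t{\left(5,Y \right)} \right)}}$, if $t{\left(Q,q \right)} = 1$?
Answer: $- \frac{1}{21} \approx -0.047619$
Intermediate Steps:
$G{\left(c \right)} = 20 + 5 c$ ($G{\left(c \right)} = 5 \left(4 + c\right) = 20 + 5 c$)
$T{\left(x,K \right)} = 2 x + K \left(20 + 5 x\right)$ ($T{\left(x,K \right)} = 2 x + \left(20 + 5 x\right) K = 2 x + K \left(20 + 5 x\right)$)
$h{\left(j,D \right)} = D j$
$\frac{1}{h{\left(T{\left(-3,-3 \right)},t{\left(5,Y \right)} \right)}} = \frac{1}{1 \left(2 \left(-3\right) + 5 \left(-3\right) \left(4 - 3\right)\right)} = \frac{1}{1 \left(-6 + 5 \left(-3\right) 1\right)} = \frac{1}{1 \left(-6 - 15\right)} = \frac{1}{1 \left(-21\right)} = \frac{1}{-21} = - \frac{1}{21}$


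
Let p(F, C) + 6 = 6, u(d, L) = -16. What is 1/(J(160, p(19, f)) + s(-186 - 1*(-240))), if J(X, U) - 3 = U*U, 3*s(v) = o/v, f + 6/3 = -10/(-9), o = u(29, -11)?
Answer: 81/235 ≈ 0.34468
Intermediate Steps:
o = -16
f = -8/9 (f = -2 - 10/(-9) = -2 - 10*(-⅑) = -2 + 10/9 = -8/9 ≈ -0.88889)
p(F, C) = 0 (p(F, C) = -6 + 6 = 0)
s(v) = -16/(3*v) (s(v) = (-16/v)/3 = -16/(3*v))
J(X, U) = 3 + U² (J(X, U) = 3 + U*U = 3 + U²)
1/(J(160, p(19, f)) + s(-186 - 1*(-240))) = 1/((3 + 0²) - 16/(3*(-186 - 1*(-240)))) = 1/((3 + 0) - 16/(3*(-186 + 240))) = 1/(3 - 16/3/54) = 1/(3 - 16/3*1/54) = 1/(3 - 8/81) = 1/(235/81) = 81/235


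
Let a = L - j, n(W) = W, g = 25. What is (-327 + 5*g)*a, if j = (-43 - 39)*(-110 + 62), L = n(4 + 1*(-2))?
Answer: 794668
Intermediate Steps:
L = 2 (L = 4 + 1*(-2) = 4 - 2 = 2)
j = 3936 (j = -82*(-48) = 3936)
a = -3934 (a = 2 - 1*3936 = 2 - 3936 = -3934)
(-327 + 5*g)*a = (-327 + 5*25)*(-3934) = (-327 + 125)*(-3934) = -202*(-3934) = 794668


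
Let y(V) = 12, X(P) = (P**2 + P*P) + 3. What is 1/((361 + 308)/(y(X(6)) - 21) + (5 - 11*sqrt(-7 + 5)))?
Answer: -312/22721 + 99*I*sqrt(2)/45442 ≈ -0.013732 + 0.003081*I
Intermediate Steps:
X(P) = 3 + 2*P**2 (X(P) = (P**2 + P**2) + 3 = 2*P**2 + 3 = 3 + 2*P**2)
1/((361 + 308)/(y(X(6)) - 21) + (5 - 11*sqrt(-7 + 5))) = 1/((361 + 308)/(12 - 21) + (5 - 11*sqrt(-7 + 5))) = 1/(669/(-9) + (5 - 11*I*sqrt(2))) = 1/(669*(-1/9) + (5 - 11*I*sqrt(2))) = 1/(-223/3 + (5 - 11*I*sqrt(2))) = 1/(-208/3 - 11*I*sqrt(2))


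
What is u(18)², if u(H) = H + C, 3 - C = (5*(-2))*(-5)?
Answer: 841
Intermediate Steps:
C = -47 (C = 3 - 5*(-2)*(-5) = 3 - (-10)*(-5) = 3 - 1*50 = 3 - 50 = -47)
u(H) = -47 + H (u(H) = H - 47 = -47 + H)
u(18)² = (-47 + 18)² = (-29)² = 841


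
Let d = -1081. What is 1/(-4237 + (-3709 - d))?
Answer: -1/6865 ≈ -0.00014567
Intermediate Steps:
1/(-4237 + (-3709 - d)) = 1/(-4237 + (-3709 - 1*(-1081))) = 1/(-4237 + (-3709 + 1081)) = 1/(-4237 - 2628) = 1/(-6865) = -1/6865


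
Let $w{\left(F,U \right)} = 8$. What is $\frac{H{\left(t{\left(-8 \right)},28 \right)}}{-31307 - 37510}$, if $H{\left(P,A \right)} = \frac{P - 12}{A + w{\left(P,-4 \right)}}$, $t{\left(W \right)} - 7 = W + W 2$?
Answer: $\frac{1}{85428} \approx 1.1706 \cdot 10^{-5}$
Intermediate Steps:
$t{\left(W \right)} = 7 + 3 W$ ($t{\left(W \right)} = 7 + \left(W + W 2\right) = 7 + \left(W + 2 W\right) = 7 + 3 W$)
$H{\left(P,A \right)} = \frac{-12 + P}{8 + A}$ ($H{\left(P,A \right)} = \frac{P - 12}{A + 8} = \frac{-12 + P}{8 + A}$)
$\frac{H{\left(t{\left(-8 \right)},28 \right)}}{-31307 - 37510} = \frac{\frac{1}{8 + 28} \left(-12 + \left(7 + 3 \left(-8\right)\right)\right)}{-31307 - 37510} = \frac{\frac{1}{36} \left(-12 + \left(7 - 24\right)\right)}{-31307 - 37510} = \frac{\frac{1}{36} \left(-12 - 17\right)}{-68817} = \frac{1}{36} \left(-29\right) \left(- \frac{1}{68817}\right) = \left(- \frac{29}{36}\right) \left(- \frac{1}{68817}\right) = \frac{1}{85428}$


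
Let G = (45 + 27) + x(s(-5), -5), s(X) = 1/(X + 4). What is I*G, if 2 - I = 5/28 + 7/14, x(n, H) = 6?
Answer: 1443/14 ≈ 103.07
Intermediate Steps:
s(X) = 1/(4 + X)
I = 37/28 (I = 2 - (5/28 + 7/14) = 2 - (5*(1/28) + 7*(1/14)) = 2 - (5/28 + 1/2) = 2 - 1*19/28 = 2 - 19/28 = 37/28 ≈ 1.3214)
G = 78 (G = (45 + 27) + 6 = 72 + 6 = 78)
I*G = (37/28)*78 = 1443/14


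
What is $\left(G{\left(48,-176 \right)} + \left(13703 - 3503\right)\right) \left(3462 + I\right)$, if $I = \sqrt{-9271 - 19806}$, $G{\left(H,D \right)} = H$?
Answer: $35478576 + 10248 i \sqrt{29077} \approx 3.5479 \cdot 10^{7} + 1.7475 \cdot 10^{6} i$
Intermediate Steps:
$I = i \sqrt{29077}$ ($I = \sqrt{-29077} = i \sqrt{29077} \approx 170.52 i$)
$\left(G{\left(48,-176 \right)} + \left(13703 - 3503\right)\right) \left(3462 + I\right) = \left(48 + \left(13703 - 3503\right)\right) \left(3462 + i \sqrt{29077}\right) = \left(48 + 10200\right) \left(3462 + i \sqrt{29077}\right) = 10248 \left(3462 + i \sqrt{29077}\right) = 35478576 + 10248 i \sqrt{29077}$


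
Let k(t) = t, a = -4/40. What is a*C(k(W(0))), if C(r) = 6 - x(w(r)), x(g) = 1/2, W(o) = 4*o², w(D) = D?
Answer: -11/20 ≈ -0.55000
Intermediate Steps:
a = -⅒ (a = -4*1/40 = -⅒ ≈ -0.10000)
x(g) = ½
C(r) = 11/2 (C(r) = 6 - 1*½ = 6 - ½ = 11/2)
a*C(k(W(0))) = -⅒*11/2 = -11/20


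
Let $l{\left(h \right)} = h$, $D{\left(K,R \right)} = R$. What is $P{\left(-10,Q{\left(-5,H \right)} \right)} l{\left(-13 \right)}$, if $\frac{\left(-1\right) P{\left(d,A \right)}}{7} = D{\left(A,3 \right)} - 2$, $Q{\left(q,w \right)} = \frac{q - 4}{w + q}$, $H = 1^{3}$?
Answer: $91$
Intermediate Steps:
$H = 1$
$Q{\left(q,w \right)} = \frac{-4 + q}{q + w}$
$P{\left(d,A \right)} = -7$ ($P{\left(d,A \right)} = - 7 \left(3 - 2\right) = \left(-7\right) 1 = -7$)
$P{\left(-10,Q{\left(-5,H \right)} \right)} l{\left(-13 \right)} = \left(-7\right) \left(-13\right) = 91$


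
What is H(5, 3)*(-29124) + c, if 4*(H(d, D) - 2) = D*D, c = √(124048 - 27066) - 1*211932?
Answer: -335709 + √96982 ≈ -3.3540e+5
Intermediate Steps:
c = -211932 + √96982 (c = √96982 - 211932 = -211932 + √96982 ≈ -2.1162e+5)
H(d, D) = 2 + D²/4 (H(d, D) = 2 + (D*D)/4 = 2 + D²/4)
H(5, 3)*(-29124) + c = (2 + (¼)*3²)*(-29124) + (-211932 + √96982) = (2 + (¼)*9)*(-29124) + (-211932 + √96982) = (2 + 9/4)*(-29124) + (-211932 + √96982) = (17/4)*(-29124) + (-211932 + √96982) = -123777 + (-211932 + √96982) = -335709 + √96982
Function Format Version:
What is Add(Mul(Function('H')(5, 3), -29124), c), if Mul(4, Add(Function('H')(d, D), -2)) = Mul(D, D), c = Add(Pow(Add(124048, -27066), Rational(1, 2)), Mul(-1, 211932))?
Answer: Add(-335709, Pow(96982, Rational(1, 2))) ≈ -3.3540e+5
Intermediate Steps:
c = Add(-211932, Pow(96982, Rational(1, 2))) (c = Add(Pow(96982, Rational(1, 2)), -211932) = Add(-211932, Pow(96982, Rational(1, 2))) ≈ -2.1162e+5)
Function('H')(d, D) = Add(2, Mul(Rational(1, 4), Pow(D, 2))) (Function('H')(d, D) = Add(2, Mul(Rational(1, 4), Mul(D, D))) = Add(2, Mul(Rational(1, 4), Pow(D, 2))))
Add(Mul(Function('H')(5, 3), -29124), c) = Add(Mul(Add(2, Mul(Rational(1, 4), Pow(3, 2))), -29124), Add(-211932, Pow(96982, Rational(1, 2)))) = Add(Mul(Add(2, Mul(Rational(1, 4), 9)), -29124), Add(-211932, Pow(96982, Rational(1, 2)))) = Add(Mul(Add(2, Rational(9, 4)), -29124), Add(-211932, Pow(96982, Rational(1, 2)))) = Add(Mul(Rational(17, 4), -29124), Add(-211932, Pow(96982, Rational(1, 2)))) = Add(-123777, Add(-211932, Pow(96982, Rational(1, 2)))) = Add(-335709, Pow(96982, Rational(1, 2)))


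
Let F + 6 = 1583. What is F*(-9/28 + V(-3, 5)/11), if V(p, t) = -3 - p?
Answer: -14193/28 ≈ -506.89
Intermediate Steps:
F = 1577 (F = -6 + 1583 = 1577)
F*(-9/28 + V(-3, 5)/11) = 1577*(-9/28 + (-3 - 1*(-3))/11) = 1577*(-9*1/28 + (-3 + 3)*(1/11)) = 1577*(-9/28 + 0*(1/11)) = 1577*(-9/28 + 0) = 1577*(-9/28) = -14193/28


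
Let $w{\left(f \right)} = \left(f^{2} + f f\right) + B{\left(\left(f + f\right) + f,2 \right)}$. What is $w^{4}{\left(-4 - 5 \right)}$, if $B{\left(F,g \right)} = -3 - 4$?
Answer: $577200625$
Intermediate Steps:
$B{\left(F,g \right)} = -7$
$w{\left(f \right)} = -7 + 2 f^{2}$ ($w{\left(f \right)} = \left(f^{2} + f f\right) - 7 = \left(f^{2} + f^{2}\right) - 7 = 2 f^{2} - 7 = -7 + 2 f^{2}$)
$w^{4}{\left(-4 - 5 \right)} = \left(-7 + 2 \left(-4 - 5\right)^{2}\right)^{4} = \left(-7 + 2 \left(-9\right)^{2}\right)^{4} = \left(-7 + 2 \cdot 81\right)^{4} = \left(-7 + 162\right)^{4} = 155^{4} = 577200625$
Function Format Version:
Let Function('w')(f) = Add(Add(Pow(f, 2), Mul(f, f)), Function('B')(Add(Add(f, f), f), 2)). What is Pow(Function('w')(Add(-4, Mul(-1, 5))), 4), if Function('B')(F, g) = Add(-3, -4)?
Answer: 577200625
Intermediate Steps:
Function('B')(F, g) = -7
Function('w')(f) = Add(-7, Mul(2, Pow(f, 2))) (Function('w')(f) = Add(Add(Pow(f, 2), Mul(f, f)), -7) = Add(Add(Pow(f, 2), Pow(f, 2)), -7) = Add(Mul(2, Pow(f, 2)), -7) = Add(-7, Mul(2, Pow(f, 2))))
Pow(Function('w')(Add(-4, Mul(-1, 5))), 4) = Pow(Add(-7, Mul(2, Pow(Add(-4, Mul(-1, 5)), 2))), 4) = Pow(Add(-7, Mul(2, Pow(Add(-4, -5), 2))), 4) = Pow(Add(-7, Mul(2, Pow(-9, 2))), 4) = Pow(Add(-7, Mul(2, 81)), 4) = Pow(Add(-7, 162), 4) = Pow(155, 4) = 577200625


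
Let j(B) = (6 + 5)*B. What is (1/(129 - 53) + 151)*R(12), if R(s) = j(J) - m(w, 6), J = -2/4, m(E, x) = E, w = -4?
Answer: -34431/152 ≈ -226.52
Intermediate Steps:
J = -1/2 (J = -2*1/4 = -1/2 ≈ -0.50000)
j(B) = 11*B
R(s) = -3/2 (R(s) = 11*(-1/2) - 1*(-4) = -11/2 + 4 = -3/2)
(1/(129 - 53) + 151)*R(12) = (1/(129 - 53) + 151)*(-3/2) = (1/76 + 151)*(-3/2) = (11477/76)*(-3/2) = -34431/152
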